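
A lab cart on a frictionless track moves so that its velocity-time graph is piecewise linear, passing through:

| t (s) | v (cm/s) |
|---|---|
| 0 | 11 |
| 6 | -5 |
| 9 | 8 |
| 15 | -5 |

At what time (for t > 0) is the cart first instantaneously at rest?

v changes sign on 0–6 s (from 11 to -5); the graph is linear there, so v = 0 at t = 0 + (-11)·(6 − 0)/(-5 − 11) = 4.125 s.

t = 4.125 s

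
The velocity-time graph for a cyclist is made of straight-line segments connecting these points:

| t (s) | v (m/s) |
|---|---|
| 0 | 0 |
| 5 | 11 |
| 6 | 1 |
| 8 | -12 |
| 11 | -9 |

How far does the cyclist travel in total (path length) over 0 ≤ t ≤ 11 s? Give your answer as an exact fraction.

990/13 m

Total distance travelled is ∫|v| dt — sum the magnitudes of each area piece.
0–5 s: |½(0 + 11)(5)| = 27.5 m
5–6 s: |½(11 + 1)(1)| = 6 m
6–8 s: v = 0 at t = 80/13 s; triangle areas 1/13 + 144/13 = 145/13 m
8–11 s: |½(-12 + -9)(3)| = 31.5 m
Total distance = 990/13 m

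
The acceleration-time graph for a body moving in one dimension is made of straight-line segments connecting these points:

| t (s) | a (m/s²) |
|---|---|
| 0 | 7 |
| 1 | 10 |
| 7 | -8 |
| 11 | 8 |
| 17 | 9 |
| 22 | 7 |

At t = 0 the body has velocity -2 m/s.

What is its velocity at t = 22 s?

103.5 m/s

Δv equals the area under the a-t graph; then v = v₀ + Δv.
0–1 s: ½(7 + 10)(1) = 8.5 m/s
1–7 s: ½(10 + -8)(6) = 6 m/s
7–11 s: ½(-8 + 8)(4) = 0 m/s
11–17 s: ½(8 + 9)(6) = 51 m/s
17–22 s: ½(9 + 7)(5) = 40 m/s
Δv = 105.5 m/s, so v(22) = -2 + (105.5) = 103.5 m/s.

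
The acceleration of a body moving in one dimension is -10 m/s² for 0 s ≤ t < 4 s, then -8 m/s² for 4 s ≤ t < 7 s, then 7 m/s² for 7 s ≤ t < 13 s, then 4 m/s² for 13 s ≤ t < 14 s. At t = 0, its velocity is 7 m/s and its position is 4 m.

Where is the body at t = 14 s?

-412 m

On each constant-a segment, Δv = aΔt and Δx = v₀Δt + ½aΔt²; chain segment to segment.
0–4 s: v starts 7 m/s; Δx = 7·4 + ½·-10·4² = -52 m; v ends -33 m/s.
4–7 s: v starts -33 m/s; Δx = -33·3 + ½·-8·3² = -135 m; v ends -57 m/s.
7–13 s: v starts -57 m/s; Δx = -57·6 + ½·7·6² = -216 m; v ends -15 m/s.
13–14 s: v starts -15 m/s; Δx = -15·1 + ½·4·1² = -13 m; v ends -11 m/s.
x(14) = 4 + Σ Δx = -412 m.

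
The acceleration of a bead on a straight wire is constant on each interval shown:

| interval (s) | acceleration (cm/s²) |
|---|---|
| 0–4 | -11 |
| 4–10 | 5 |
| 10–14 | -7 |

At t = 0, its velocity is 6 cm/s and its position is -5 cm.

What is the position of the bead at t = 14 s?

-295 cm

On each constant-a segment, Δv = aΔt and Δx = v₀Δt + ½aΔt²; chain segment to segment.
0–4 s: v starts 6 cm/s; Δx = 6·4 + ½·-11·4² = -64 cm; v ends -38 cm/s.
4–10 s: v starts -38 cm/s; Δx = -38·6 + ½·5·6² = -138 cm; v ends -8 cm/s.
10–14 s: v starts -8 cm/s; Δx = -8·4 + ½·-7·4² = -88 cm; v ends -36 cm/s.
x(14) = -5 + Σ Δx = -295 cm.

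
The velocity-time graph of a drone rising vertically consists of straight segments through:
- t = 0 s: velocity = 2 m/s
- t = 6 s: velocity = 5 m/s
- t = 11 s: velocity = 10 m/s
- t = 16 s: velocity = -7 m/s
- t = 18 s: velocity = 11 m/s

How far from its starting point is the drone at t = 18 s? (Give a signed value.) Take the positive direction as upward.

Net displacement equals the area under the velocity-time graph (areas below the axis count negative).
0–6 s: ½(2 + 5)(6) = 21 m
6–11 s: ½(5 + 10)(5) = 37.5 m
11–16 s: ½(10 + -7)(5) = 7.5 m
16–18 s: ½(-7 + 11)(2) = 4 m
Net displacement = 70 m

70 m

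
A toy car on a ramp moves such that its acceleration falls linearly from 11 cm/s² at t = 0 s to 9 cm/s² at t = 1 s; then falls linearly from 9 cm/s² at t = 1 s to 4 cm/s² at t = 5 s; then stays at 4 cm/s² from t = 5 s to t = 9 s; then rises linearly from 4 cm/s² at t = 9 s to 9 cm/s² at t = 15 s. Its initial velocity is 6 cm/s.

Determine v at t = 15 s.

Δv equals the area under the a-t graph; then v = v₀ + Δv.
0–1 s: ½(11 + 9)(1) = 10 cm/s
1–5 s: ½(9 + 4)(4) = 26 cm/s
5–9 s: 4 × 4 = 16 cm/s
9–15 s: ½(4 + 9)(6) = 39 cm/s
Δv = 91 cm/s, so v(15) = 6 + (91) = 97 cm/s.

97 cm/s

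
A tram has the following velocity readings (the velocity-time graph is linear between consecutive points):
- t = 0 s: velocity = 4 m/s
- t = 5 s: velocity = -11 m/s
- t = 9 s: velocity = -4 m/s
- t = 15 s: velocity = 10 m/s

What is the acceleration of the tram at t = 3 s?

-3 m/s²

Acceleration is the slope of the v-t graph on 0–5 s: (-11 − 4)/(5 − 0) = -3 m/s².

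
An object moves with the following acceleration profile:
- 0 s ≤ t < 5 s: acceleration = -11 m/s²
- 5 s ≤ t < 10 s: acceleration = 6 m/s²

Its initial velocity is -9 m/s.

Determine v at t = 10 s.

-34 m/s

Δv equals the area under the a-t graph; then v = v₀ + Δv.
0–5 s: -11 × 5 = -55 m/s
5–10 s: 6 × 5 = 30 m/s
Δv = -25 m/s, so v(10) = -9 + (-25) = -34 m/s.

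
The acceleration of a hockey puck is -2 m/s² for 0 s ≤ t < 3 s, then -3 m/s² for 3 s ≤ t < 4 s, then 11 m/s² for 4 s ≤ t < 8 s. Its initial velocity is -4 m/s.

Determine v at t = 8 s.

31 m/s

Δv equals the area under the a-t graph; then v = v₀ + Δv.
0–3 s: -2 × 3 = -6 m/s
3–4 s: -3 × 1 = -3 m/s
4–8 s: 11 × 4 = 44 m/s
Δv = 35 m/s, so v(8) = -4 + (35) = 31 m/s.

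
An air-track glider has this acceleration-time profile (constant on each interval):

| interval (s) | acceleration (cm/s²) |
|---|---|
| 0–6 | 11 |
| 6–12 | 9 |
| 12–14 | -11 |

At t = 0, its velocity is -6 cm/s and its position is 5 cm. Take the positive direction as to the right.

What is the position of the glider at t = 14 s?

895 cm

On each constant-a segment, Δv = aΔt and Δx = v₀Δt + ½aΔt²; chain segment to segment.
0–6 s: v starts -6 cm/s; Δx = -6·6 + ½·11·6² = 162 cm; v ends 60 cm/s.
6–12 s: v starts 60 cm/s; Δx = 60·6 + ½·9·6² = 522 cm; v ends 114 cm/s.
12–14 s: v starts 114 cm/s; Δx = 114·2 + ½·-11·2² = 206 cm; v ends 92 cm/s.
x(14) = 5 + Σ Δx = 895 cm.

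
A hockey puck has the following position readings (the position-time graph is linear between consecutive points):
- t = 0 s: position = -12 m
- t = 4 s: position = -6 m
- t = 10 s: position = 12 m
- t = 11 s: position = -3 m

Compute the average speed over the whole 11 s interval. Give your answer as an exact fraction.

39/11 m/s

Average speed = (total path length)/(elapsed time); on a piecewise-linear x-t graph the path length is Σ|Δx|.
0–4 s: |Δx| = |-6 − -12| = 6 m
4–10 s: |Δx| = |12 − -6| = 18 m
10–11 s: |Δx| = |-3 − 12| = 15 m
Total path = 39 m; average speed = 39/11 = 39/11 m/s.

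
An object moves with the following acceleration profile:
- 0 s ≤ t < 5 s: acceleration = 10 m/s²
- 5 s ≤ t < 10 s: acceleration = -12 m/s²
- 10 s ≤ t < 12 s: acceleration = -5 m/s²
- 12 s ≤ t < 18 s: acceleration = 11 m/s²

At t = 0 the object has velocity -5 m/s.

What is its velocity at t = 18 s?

Δv equals the area under the a-t graph; then v = v₀ + Δv.
0–5 s: 10 × 5 = 50 m/s
5–10 s: -12 × 5 = -60 m/s
10–12 s: -5 × 2 = -10 m/s
12–18 s: 11 × 6 = 66 m/s
Δv = 46 m/s, so v(18) = -5 + (46) = 41 m/s.

41 m/s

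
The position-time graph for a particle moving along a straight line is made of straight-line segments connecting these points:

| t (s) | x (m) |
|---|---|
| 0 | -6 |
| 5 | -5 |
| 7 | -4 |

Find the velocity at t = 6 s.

Velocity is the slope of the x-t graph on 5–7 s: (-4 − -5)/(7 − 5) = 0.5 m/s.

0.5 m/s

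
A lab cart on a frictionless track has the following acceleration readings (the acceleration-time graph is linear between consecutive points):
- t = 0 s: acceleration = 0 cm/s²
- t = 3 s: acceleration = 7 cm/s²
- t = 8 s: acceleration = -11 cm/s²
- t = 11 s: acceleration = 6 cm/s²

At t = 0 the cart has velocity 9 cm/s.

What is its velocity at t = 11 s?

2 cm/s

Δv equals the area under the a-t graph; then v = v₀ + Δv.
0–3 s: ½(0 + 7)(3) = 10.5 cm/s
3–8 s: ½(7 + -11)(5) = -10 cm/s
8–11 s: ½(-11 + 6)(3) = -7.5 cm/s
Δv = -7 cm/s, so v(11) = 9 + (-7) = 2 cm/s.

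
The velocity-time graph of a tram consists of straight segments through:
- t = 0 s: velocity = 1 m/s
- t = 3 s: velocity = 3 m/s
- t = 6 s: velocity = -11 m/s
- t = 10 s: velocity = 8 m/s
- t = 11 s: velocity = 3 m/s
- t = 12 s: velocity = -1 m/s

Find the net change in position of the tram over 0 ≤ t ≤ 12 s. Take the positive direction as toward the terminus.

-5.5 m

Displacement is the signed area under the v-t curve.
0–3 s: ½(1 + 3)(3) = 6 m
3–6 s: ½(3 + -11)(3) = -12 m
6–10 s: ½(-11 + 8)(4) = -6 m
10–11 s: ½(8 + 3)(1) = 5.5 m
11–12 s: ½(3 + -1)(1) = 1 m
Net displacement = -5.5 m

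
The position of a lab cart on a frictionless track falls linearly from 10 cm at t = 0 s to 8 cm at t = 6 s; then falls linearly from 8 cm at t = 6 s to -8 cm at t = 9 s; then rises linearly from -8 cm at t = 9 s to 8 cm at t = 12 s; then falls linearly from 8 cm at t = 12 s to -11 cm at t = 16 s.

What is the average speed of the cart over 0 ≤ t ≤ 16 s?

3.3125 cm/s

Average speed = (total path length)/(elapsed time); on a piecewise-linear x-t graph the path length is Σ|Δx|.
0–6 s: |Δx| = |8 − 10| = 2 cm
6–9 s: |Δx| = |-8 − 8| = 16 cm
9–12 s: |Δx| = |8 − -8| = 16 cm
12–16 s: |Δx| = |-11 − 8| = 19 cm
Total path = 53 cm; average speed = 53/16 = 3.3125 cm/s.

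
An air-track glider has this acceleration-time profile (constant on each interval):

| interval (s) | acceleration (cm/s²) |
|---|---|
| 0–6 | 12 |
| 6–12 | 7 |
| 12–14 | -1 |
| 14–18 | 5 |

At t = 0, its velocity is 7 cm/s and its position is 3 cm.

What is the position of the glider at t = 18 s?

On each constant-a segment, Δv = aΔt and Δx = v₀Δt + ½aΔt²; chain segment to segment.
0–6 s: v starts 7 cm/s; Δx = 7·6 + ½·12·6² = 258 cm; v ends 79 cm/s.
6–12 s: v starts 79 cm/s; Δx = 79·6 + ½·7·6² = 600 cm; v ends 121 cm/s.
12–14 s: v starts 121 cm/s; Δx = 121·2 + ½·-1·2² = 240 cm; v ends 119 cm/s.
14–18 s: v starts 119 cm/s; Δx = 119·4 + ½·5·4² = 516 cm; v ends 139 cm/s.
x(18) = 3 + Σ Δx = 1617 cm.

1617 cm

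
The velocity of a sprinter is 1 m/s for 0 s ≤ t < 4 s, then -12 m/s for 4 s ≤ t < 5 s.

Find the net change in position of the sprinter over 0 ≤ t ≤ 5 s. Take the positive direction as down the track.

Displacement is the signed area under the v-t curve.
0–4 s: 1 × 4 = 4 m
4–5 s: -12 × 1 = -12 m
Net displacement = -8 m

-8 m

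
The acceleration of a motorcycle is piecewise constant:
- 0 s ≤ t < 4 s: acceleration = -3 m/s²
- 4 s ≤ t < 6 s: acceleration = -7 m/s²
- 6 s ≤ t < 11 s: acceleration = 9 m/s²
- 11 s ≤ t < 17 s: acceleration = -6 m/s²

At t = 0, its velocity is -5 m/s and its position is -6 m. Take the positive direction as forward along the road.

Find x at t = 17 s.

On each constant-a segment, Δv = aΔt and Δx = v₀Δt + ½aΔt²; chain segment to segment.
0–4 s: v starts -5 m/s; Δx = -5·4 + ½·-3·4² = -44 m; v ends -17 m/s.
4–6 s: v starts -17 m/s; Δx = -17·2 + ½·-7·2² = -48 m; v ends -31 m/s.
6–11 s: v starts -31 m/s; Δx = -31·5 + ½·9·5² = -42.5 m; v ends 14 m/s.
11–17 s: v starts 14 m/s; Δx = 14·6 + ½·-6·6² = -24 m; v ends -22 m/s.
x(17) = -6 + Σ Δx = -164.5 m.

-164.5 m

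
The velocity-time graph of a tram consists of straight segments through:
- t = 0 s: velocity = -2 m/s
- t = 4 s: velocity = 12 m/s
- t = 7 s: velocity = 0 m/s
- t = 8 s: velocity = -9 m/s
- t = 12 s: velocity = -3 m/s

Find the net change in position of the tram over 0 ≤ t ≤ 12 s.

9.5 m

Displacement is the signed area under the v-t curve.
0–4 s: ½(-2 + 12)(4) = 20 m
4–7 s: ½(12 + 0)(3) = 18 m
7–8 s: ½(0 + -9)(1) = -4.5 m
8–12 s: ½(-9 + -3)(4) = -24 m
Net displacement = 9.5 m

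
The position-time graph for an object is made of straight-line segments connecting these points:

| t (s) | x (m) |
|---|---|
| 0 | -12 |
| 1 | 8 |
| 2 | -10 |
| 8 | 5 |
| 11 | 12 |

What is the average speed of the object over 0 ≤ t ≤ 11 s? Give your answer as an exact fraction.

60/11 m/s

Average speed = (total path length)/(elapsed time); on a piecewise-linear x-t graph the path length is Σ|Δx|.
0–1 s: |Δx| = |8 − -12| = 20 m
1–2 s: |Δx| = |-10 − 8| = 18 m
2–8 s: |Δx| = |5 − -10| = 15 m
8–11 s: |Δx| = |12 − 5| = 7 m
Total path = 60 m; average speed = 60/11 = 60/11 m/s.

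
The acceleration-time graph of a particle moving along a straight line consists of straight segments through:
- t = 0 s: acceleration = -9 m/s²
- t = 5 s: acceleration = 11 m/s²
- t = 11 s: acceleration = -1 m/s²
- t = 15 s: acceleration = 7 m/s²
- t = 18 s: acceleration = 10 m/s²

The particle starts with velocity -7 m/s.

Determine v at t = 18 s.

65.5 m/s

Δv equals the area under the a-t graph; then v = v₀ + Δv.
0–5 s: ½(-9 + 11)(5) = 5 m/s
5–11 s: ½(11 + -1)(6) = 30 m/s
11–15 s: ½(-1 + 7)(4) = 12 m/s
15–18 s: ½(7 + 10)(3) = 25.5 m/s
Δv = 72.5 m/s, so v(18) = -7 + (72.5) = 65.5 m/s.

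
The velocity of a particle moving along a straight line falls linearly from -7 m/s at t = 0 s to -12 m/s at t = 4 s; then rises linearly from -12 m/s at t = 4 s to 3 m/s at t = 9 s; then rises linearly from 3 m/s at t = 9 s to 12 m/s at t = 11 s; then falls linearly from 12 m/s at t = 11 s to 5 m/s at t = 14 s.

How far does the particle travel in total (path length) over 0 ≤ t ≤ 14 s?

Total distance travelled is ∫|v| dt — sum the magnitudes of each area piece.
0–4 s: |½(-7 + -12)(4)| = 38 m
4–9 s: v = 0 at t = 8 s; triangle areas 24 + 1.5 = 25.5 m
9–11 s: |½(3 + 12)(2)| = 15 m
11–14 s: |½(12 + 5)(3)| = 25.5 m
Total distance = 104 m

104 m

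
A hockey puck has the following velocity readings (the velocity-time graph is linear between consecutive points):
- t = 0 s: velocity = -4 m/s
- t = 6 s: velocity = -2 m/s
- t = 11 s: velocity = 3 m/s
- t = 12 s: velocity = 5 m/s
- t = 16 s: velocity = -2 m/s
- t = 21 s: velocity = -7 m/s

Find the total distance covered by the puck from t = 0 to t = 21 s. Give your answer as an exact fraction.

Total distance travelled is ∫|v| dt — sum the magnitudes of each area piece.
0–6 s: |½(-4 + -2)(6)| = 18 m
6–11 s: v = 0 at t = 8 s; triangle areas 2 + 4.5 = 6.5 m
11–12 s: |½(3 + 5)(1)| = 4 m
12–16 s: v = 0 at t = 104/7 s; triangle areas 50/7 + 8/7 = 58/7 m
16–21 s: |½(-2 + -7)(5)| = 22.5 m
Total distance = 415/7 m

415/7 m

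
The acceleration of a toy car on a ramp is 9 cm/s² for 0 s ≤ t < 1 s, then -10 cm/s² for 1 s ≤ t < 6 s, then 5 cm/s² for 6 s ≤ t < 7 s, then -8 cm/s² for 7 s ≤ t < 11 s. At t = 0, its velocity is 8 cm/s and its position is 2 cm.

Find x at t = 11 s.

-232 cm

On each constant-a segment, Δv = aΔt and Δx = v₀Δt + ½aΔt²; chain segment to segment.
0–1 s: v starts 8 cm/s; Δx = 8·1 + ½·9·1² = 12.5 cm; v ends 17 cm/s.
1–6 s: v starts 17 cm/s; Δx = 17·5 + ½·-10·5² = -40 cm; v ends -33 cm/s.
6–7 s: v starts -33 cm/s; Δx = -33·1 + ½·5·1² = -30.5 cm; v ends -28 cm/s.
7–11 s: v starts -28 cm/s; Δx = -28·4 + ½·-8·4² = -176 cm; v ends -60 cm/s.
x(11) = 2 + Σ Δx = -232 cm.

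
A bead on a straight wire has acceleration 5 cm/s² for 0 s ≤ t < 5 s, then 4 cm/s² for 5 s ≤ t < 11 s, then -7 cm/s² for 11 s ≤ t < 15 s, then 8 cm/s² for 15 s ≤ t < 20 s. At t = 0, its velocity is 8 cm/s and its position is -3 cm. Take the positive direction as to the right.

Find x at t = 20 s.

On each constant-a segment, Δv = aΔt and Δx = v₀Δt + ½aΔt²; chain segment to segment.
0–5 s: v starts 8 cm/s; Δx = 8·5 + ½·5·5² = 102.5 cm; v ends 33 cm/s.
5–11 s: v starts 33 cm/s; Δx = 33·6 + ½·4·6² = 270 cm; v ends 57 cm/s.
11–15 s: v starts 57 cm/s; Δx = 57·4 + ½·-7·4² = 172 cm; v ends 29 cm/s.
15–20 s: v starts 29 cm/s; Δx = 29·5 + ½·8·5² = 245 cm; v ends 69 cm/s.
x(20) = -3 + Σ Δx = 786.5 cm.

786.5 cm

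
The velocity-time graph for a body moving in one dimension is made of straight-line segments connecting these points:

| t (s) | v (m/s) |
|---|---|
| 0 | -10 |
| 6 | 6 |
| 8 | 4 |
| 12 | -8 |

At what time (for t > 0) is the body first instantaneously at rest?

t = 3.75 s

v changes sign on 0–6 s (from -10 to 6); the graph is linear there, so v = 0 at t = 0 + (10)·(6 − 0)/(6 − -10) = 3.75 s.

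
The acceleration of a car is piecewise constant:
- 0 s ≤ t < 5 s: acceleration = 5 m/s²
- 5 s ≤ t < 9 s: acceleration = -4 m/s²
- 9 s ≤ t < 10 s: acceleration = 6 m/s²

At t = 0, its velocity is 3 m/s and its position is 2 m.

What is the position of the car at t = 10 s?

On each constant-a segment, Δv = aΔt and Δx = v₀Δt + ½aΔt²; chain segment to segment.
0–5 s: v starts 3 m/s; Δx = 3·5 + ½·5·5² = 77.5 m; v ends 28 m/s.
5–9 s: v starts 28 m/s; Δx = 28·4 + ½·-4·4² = 80 m; v ends 12 m/s.
9–10 s: v starts 12 m/s; Δx = 12·1 + ½·6·1² = 15 m; v ends 18 m/s.
x(10) = 2 + Σ Δx = 174.5 m.

174.5 m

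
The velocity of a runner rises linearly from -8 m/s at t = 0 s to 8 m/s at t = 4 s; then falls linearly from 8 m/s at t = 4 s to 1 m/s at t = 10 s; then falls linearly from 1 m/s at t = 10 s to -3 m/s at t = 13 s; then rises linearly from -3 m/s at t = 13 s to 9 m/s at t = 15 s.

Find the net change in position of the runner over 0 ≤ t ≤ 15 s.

30 m

Displacement is the signed area under the v-t curve.
0–4 s: ½(-8 + 8)(4) = 0 m
4–10 s: ½(8 + 1)(6) = 27 m
10–13 s: ½(1 + -3)(3) = -3 m
13–15 s: ½(-3 + 9)(2) = 6 m
Net displacement = 30 m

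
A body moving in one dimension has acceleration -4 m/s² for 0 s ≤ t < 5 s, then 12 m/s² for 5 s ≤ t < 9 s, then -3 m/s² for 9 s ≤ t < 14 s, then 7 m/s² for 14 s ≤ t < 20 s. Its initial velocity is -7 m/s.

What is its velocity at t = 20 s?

Δv equals the area under the a-t graph; then v = v₀ + Δv.
0–5 s: -4 × 5 = -20 m/s
5–9 s: 12 × 4 = 48 m/s
9–14 s: -3 × 5 = -15 m/s
14–20 s: 7 × 6 = 42 m/s
Δv = 55 m/s, so v(20) = -7 + (55) = 48 m/s.

48 m/s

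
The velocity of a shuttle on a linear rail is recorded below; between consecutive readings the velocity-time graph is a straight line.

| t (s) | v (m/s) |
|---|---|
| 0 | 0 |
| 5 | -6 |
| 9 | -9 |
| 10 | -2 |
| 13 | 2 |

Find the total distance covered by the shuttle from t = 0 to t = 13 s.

53.5 m

Distance (not displacement) is the total path length: add the absolute areas under v-t.
0–5 s: |½(0 + -6)(5)| = 15 m
5–9 s: |½(-6 + -9)(4)| = 30 m
9–10 s: |½(-9 + -2)(1)| = 5.5 m
10–13 s: v = 0 at t = 11.5 s; triangle areas 1.5 + 1.5 = 3 m
Total distance = 53.5 m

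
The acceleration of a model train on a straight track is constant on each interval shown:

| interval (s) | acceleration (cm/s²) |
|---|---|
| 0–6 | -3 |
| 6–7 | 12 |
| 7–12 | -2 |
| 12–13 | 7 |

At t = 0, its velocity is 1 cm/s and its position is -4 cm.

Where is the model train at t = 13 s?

On each constant-a segment, Δv = aΔt and Δx = v₀Δt + ½aΔt²; chain segment to segment.
0–6 s: v starts 1 cm/s; Δx = 1·6 + ½·-3·6² = -48 cm; v ends -17 cm/s.
6–7 s: v starts -17 cm/s; Δx = -17·1 + ½·12·1² = -11 cm; v ends -5 cm/s.
7–12 s: v starts -5 cm/s; Δx = -5·5 + ½·-2·5² = -50 cm; v ends -15 cm/s.
12–13 s: v starts -15 cm/s; Δx = -15·1 + ½·7·1² = -11.5 cm; v ends -8 cm/s.
x(13) = -4 + Σ Δx = -124.5 cm.

-124.5 cm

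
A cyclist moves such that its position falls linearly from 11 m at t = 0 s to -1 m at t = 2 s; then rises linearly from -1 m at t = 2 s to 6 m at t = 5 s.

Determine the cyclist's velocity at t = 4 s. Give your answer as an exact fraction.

Velocity is the slope of the x-t graph on 2–5 s: (6 − -1)/(5 − 2) = 7/3 m/s.

7/3 m/s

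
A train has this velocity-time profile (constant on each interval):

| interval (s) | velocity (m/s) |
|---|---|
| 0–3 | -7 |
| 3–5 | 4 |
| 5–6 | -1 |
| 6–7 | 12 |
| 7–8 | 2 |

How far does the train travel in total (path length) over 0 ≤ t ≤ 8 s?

44 m

Distance (not displacement) is the total path length: add the absolute areas under v-t.
0–3 s: |-7| × 3 = 21 m
3–5 s: |4| × 2 = 8 m
5–6 s: |-1| × 1 = 1 m
6–7 s: |12| × 1 = 12 m
7–8 s: |2| × 1 = 2 m
Total distance = 44 m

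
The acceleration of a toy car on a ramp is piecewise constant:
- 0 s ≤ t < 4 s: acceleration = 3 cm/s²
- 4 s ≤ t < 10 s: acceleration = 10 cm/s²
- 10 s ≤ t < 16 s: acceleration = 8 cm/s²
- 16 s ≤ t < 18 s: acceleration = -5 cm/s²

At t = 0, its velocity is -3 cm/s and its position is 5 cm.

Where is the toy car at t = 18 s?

1033 cm

On each constant-a segment, Δv = aΔt and Δx = v₀Δt + ½aΔt²; chain segment to segment.
0–4 s: v starts -3 cm/s; Δx = -3·4 + ½·3·4² = 12 cm; v ends 9 cm/s.
4–10 s: v starts 9 cm/s; Δx = 9·6 + ½·10·6² = 234 cm; v ends 69 cm/s.
10–16 s: v starts 69 cm/s; Δx = 69·6 + ½·8·6² = 558 cm; v ends 117 cm/s.
16–18 s: v starts 117 cm/s; Δx = 117·2 + ½·-5·2² = 224 cm; v ends 107 cm/s.
x(18) = 5 + Σ Δx = 1033 cm.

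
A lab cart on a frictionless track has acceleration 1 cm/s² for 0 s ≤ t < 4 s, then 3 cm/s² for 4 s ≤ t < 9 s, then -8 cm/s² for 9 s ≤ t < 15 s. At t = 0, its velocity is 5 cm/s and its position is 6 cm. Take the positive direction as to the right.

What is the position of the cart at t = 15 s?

116.5 cm

On each constant-a segment, Δv = aΔt and Δx = v₀Δt + ½aΔt²; chain segment to segment.
0–4 s: v starts 5 cm/s; Δx = 5·4 + ½·1·4² = 28 cm; v ends 9 cm/s.
4–9 s: v starts 9 cm/s; Δx = 9·5 + ½·3·5² = 82.5 cm; v ends 24 cm/s.
9–15 s: v starts 24 cm/s; Δx = 24·6 + ½·-8·6² = 0 cm; v ends -24 cm/s.
x(15) = 6 + Σ Δx = 116.5 cm.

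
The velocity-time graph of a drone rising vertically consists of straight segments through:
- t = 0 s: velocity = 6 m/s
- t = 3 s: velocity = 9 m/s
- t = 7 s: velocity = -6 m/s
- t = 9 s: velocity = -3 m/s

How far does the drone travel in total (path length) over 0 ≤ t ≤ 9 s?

Total distance travelled is ∫|v| dt — sum the magnitudes of each area piece.
0–3 s: |½(6 + 9)(3)| = 22.5 m
3–7 s: v = 0 at t = 5.4 s; triangle areas 10.8 + 4.8 = 15.6 m
7–9 s: |½(-6 + -3)(2)| = 9 m
Total distance = 47.1 m

47.1 m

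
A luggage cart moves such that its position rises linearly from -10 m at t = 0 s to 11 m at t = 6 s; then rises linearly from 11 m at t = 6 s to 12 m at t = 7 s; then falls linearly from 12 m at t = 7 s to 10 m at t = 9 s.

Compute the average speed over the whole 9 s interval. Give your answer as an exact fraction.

8/3 m/s

Average speed = (total path length)/(elapsed time); on a piecewise-linear x-t graph the path length is Σ|Δx|.
0–6 s: |Δx| = |11 − -10| = 21 m
6–7 s: |Δx| = |12 − 11| = 1 m
7–9 s: |Δx| = |10 − 12| = 2 m
Total path = 24 m; average speed = 24/9 = 8/3 m/s.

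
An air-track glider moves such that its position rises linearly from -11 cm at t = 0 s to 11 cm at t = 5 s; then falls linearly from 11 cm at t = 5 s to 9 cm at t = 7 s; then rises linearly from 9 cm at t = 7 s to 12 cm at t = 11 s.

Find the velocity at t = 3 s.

Velocity is the slope of the x-t graph on 0–5 s: (11 − -11)/(5 − 0) = 4.4 cm/s.

4.4 cm/s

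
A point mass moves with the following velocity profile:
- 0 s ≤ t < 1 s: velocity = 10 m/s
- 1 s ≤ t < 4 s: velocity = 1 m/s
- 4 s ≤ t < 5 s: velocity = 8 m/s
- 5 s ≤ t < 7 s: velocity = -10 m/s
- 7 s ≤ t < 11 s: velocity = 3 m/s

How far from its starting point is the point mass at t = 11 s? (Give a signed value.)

13 m

Net displacement equals the area under the velocity-time graph (areas below the axis count negative).
0–1 s: 10 × 1 = 10 m
1–4 s: 1 × 3 = 3 m
4–5 s: 8 × 1 = 8 m
5–7 s: -10 × 2 = -20 m
7–11 s: 3 × 4 = 12 m
Net displacement = 13 m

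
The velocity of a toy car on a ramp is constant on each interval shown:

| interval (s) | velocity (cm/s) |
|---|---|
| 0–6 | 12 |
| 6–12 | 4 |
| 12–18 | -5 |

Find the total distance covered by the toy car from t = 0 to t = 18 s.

126 cm

Distance (not displacement) is the total path length: add the absolute areas under v-t.
0–6 s: |12| × 6 = 72 cm
6–12 s: |4| × 6 = 24 cm
12–18 s: |-5| × 6 = 30 cm
Total distance = 126 cm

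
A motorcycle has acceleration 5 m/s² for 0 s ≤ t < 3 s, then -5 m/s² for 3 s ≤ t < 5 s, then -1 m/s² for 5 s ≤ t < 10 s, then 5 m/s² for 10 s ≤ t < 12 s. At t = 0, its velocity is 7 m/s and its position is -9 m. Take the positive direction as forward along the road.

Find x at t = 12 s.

On each constant-a segment, Δv = aΔt and Δx = v₀Δt + ½aΔt²; chain segment to segment.
0–3 s: v starts 7 m/s; Δx = 7·3 + ½·5·3² = 43.5 m; v ends 22 m/s.
3–5 s: v starts 22 m/s; Δx = 22·2 + ½·-5·2² = 34 m; v ends 12 m/s.
5–10 s: v starts 12 m/s; Δx = 12·5 + ½·-1·5² = 47.5 m; v ends 7 m/s.
10–12 s: v starts 7 m/s; Δx = 7·2 + ½·5·2² = 24 m; v ends 17 m/s.
x(12) = -9 + Σ Δx = 140 m.

140 m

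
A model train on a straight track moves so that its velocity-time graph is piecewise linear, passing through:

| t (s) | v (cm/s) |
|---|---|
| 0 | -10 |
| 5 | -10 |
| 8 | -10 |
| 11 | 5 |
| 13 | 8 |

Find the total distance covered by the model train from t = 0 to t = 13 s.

Total distance travelled is ∫|v| dt — sum the magnitudes of each area piece.
0–5 s: |-10| × 5 = 50 cm
5–8 s: |-10| × 3 = 30 cm
8–11 s: v = 0 at t = 10 s; triangle areas 10 + 2.5 = 12.5 cm
11–13 s: |½(5 + 8)(2)| = 13 cm
Total distance = 105.5 cm

105.5 cm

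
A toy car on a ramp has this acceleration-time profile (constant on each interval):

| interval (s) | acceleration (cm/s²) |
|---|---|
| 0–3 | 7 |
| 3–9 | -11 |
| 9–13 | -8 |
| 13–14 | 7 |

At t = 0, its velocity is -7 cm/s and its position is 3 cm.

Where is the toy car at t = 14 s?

On each constant-a segment, Δv = aΔt and Δx = v₀Δt + ½aΔt²; chain segment to segment.
0–3 s: v starts -7 cm/s; Δx = -7·3 + ½·7·3² = 10.5 cm; v ends 14 cm/s.
3–9 s: v starts 14 cm/s; Δx = 14·6 + ½·-11·6² = -114 cm; v ends -52 cm/s.
9–13 s: v starts -52 cm/s; Δx = -52·4 + ½·-8·4² = -272 cm; v ends -84 cm/s.
13–14 s: v starts -84 cm/s; Δx = -84·1 + ½·7·1² = -80.5 cm; v ends -77 cm/s.
x(14) = 3 + Σ Δx = -453 cm.

-453 cm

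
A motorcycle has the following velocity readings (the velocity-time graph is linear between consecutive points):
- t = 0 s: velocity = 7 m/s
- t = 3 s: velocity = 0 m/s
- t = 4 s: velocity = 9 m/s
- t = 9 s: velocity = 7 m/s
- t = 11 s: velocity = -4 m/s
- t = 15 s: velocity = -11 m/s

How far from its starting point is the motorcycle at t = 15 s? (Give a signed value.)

28 m

Net displacement equals the area under the velocity-time graph (areas below the axis count negative).
0–3 s: ½(7 + 0)(3) = 10.5 m
3–4 s: ½(0 + 9)(1) = 4.5 m
4–9 s: ½(9 + 7)(5) = 40 m
9–11 s: ½(7 + -4)(2) = 3 m
11–15 s: ½(-4 + -11)(4) = -30 m
Net displacement = 28 m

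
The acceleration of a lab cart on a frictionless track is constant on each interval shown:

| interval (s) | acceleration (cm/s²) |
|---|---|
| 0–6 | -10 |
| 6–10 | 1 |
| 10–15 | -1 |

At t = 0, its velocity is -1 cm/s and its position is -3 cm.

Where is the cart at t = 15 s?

On each constant-a segment, Δv = aΔt and Δx = v₀Δt + ½aΔt²; chain segment to segment.
0–6 s: v starts -1 cm/s; Δx = -1·6 + ½·-10·6² = -186 cm; v ends -61 cm/s.
6–10 s: v starts -61 cm/s; Δx = -61·4 + ½·1·4² = -236 cm; v ends -57 cm/s.
10–15 s: v starts -57 cm/s; Δx = -57·5 + ½·-1·5² = -297.5 cm; v ends -62 cm/s.
x(15) = -3 + Σ Δx = -722.5 cm.

-722.5 cm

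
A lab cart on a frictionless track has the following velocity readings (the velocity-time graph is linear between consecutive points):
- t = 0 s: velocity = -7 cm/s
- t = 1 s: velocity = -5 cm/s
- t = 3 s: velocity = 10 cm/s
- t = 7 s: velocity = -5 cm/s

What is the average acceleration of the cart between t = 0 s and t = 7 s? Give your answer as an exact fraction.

2/7 cm/s²

Average acceleration = Δv/Δt = (-5 − -7)/(7 − 0) = 2/7 cm/s².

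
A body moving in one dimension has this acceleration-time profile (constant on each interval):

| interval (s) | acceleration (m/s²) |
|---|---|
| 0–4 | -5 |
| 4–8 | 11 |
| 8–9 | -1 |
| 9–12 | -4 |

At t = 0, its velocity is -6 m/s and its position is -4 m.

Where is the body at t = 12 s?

-33.5 m

On each constant-a segment, Δv = aΔt and Δx = v₀Δt + ½aΔt²; chain segment to segment.
0–4 s: v starts -6 m/s; Δx = -6·4 + ½·-5·4² = -64 m; v ends -26 m/s.
4–8 s: v starts -26 m/s; Δx = -26·4 + ½·11·4² = -16 m; v ends 18 m/s.
8–9 s: v starts 18 m/s; Δx = 18·1 + ½·-1·1² = 17.5 m; v ends 17 m/s.
9–12 s: v starts 17 m/s; Δx = 17·3 + ½·-4·3² = 33 m; v ends 5 m/s.
x(12) = -4 + Σ Δx = -33.5 m.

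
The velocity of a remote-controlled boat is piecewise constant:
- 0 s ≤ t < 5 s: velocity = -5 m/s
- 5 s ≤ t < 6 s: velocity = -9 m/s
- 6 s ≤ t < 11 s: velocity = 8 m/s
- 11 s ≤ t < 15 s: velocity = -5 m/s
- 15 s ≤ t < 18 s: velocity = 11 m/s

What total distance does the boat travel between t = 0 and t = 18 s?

Distance (not displacement) is the total path length: add the absolute areas under v-t.
0–5 s: |-5| × 5 = 25 m
5–6 s: |-9| × 1 = 9 m
6–11 s: |8| × 5 = 40 m
11–15 s: |-5| × 4 = 20 m
15–18 s: |11| × 3 = 33 m
Total distance = 127 m

127 m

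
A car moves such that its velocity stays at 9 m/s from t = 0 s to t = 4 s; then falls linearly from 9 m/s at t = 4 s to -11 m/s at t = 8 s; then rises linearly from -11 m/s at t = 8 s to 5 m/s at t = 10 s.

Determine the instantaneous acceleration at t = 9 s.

8 m/s²

Acceleration is the slope of the v-t graph on 8–10 s: (5 − -11)/(10 − 8) = 8 m/s².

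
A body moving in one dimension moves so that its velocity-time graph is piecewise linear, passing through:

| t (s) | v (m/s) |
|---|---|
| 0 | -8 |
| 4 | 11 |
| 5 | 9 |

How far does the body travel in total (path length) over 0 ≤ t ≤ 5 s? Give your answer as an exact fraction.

560/19 m

Total distance travelled is ∫|v| dt — sum the magnitudes of each area piece.
0–4 s: v = 0 at t = 32/19 s; triangle areas 128/19 + 242/19 = 370/19 m
4–5 s: |½(11 + 9)(1)| = 10 m
Total distance = 560/19 m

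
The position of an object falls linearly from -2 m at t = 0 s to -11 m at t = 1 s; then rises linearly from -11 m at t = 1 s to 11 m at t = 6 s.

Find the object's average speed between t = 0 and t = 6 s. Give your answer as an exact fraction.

Average speed = (total path length)/(elapsed time); on a piecewise-linear x-t graph the path length is Σ|Δx|.
0–1 s: |Δx| = |-11 − -2| = 9 m
1–6 s: |Δx| = |11 − -11| = 22 m
Total path = 31 m; average speed = 31/6 = 31/6 m/s.

31/6 m/s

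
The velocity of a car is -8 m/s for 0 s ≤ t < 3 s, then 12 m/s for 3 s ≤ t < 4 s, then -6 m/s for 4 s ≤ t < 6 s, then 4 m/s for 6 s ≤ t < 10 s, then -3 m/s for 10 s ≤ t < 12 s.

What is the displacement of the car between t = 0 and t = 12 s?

-14 m

Displacement is the signed area under the v-t curve.
0–3 s: -8 × 3 = -24 m
3–4 s: 12 × 1 = 12 m
4–6 s: -6 × 2 = -12 m
6–10 s: 4 × 4 = 16 m
10–12 s: -3 × 2 = -6 m
Net displacement = -14 m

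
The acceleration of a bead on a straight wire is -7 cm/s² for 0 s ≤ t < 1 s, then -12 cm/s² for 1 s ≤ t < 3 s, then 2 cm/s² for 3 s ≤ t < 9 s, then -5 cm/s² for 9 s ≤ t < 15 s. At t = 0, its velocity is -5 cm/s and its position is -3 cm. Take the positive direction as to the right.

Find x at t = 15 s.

On each constant-a segment, Δv = aΔt and Δx = v₀Δt + ½aΔt²; chain segment to segment.
0–1 s: v starts -5 cm/s; Δx = -5·1 + ½·-7·1² = -8.5 cm; v ends -12 cm/s.
1–3 s: v starts -12 cm/s; Δx = -12·2 + ½·-12·2² = -48 cm; v ends -36 cm/s.
3–9 s: v starts -36 cm/s; Δx = -36·6 + ½·2·6² = -180 cm; v ends -24 cm/s.
9–15 s: v starts -24 cm/s; Δx = -24·6 + ½·-5·6² = -234 cm; v ends -54 cm/s.
x(15) = -3 + Σ Δx = -473.5 cm.

-473.5 cm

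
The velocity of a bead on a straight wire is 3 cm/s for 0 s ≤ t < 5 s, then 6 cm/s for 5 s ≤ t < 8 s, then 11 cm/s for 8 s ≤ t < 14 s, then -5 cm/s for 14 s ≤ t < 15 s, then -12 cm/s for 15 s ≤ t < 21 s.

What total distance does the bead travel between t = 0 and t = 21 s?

Total distance travelled is ∫|v| dt — sum the magnitudes of each area piece.
0–5 s: |3| × 5 = 15 cm
5–8 s: |6| × 3 = 18 cm
8–14 s: |11| × 6 = 66 cm
14–15 s: |-5| × 1 = 5 cm
15–21 s: |-12| × 6 = 72 cm
Total distance = 176 cm

176 cm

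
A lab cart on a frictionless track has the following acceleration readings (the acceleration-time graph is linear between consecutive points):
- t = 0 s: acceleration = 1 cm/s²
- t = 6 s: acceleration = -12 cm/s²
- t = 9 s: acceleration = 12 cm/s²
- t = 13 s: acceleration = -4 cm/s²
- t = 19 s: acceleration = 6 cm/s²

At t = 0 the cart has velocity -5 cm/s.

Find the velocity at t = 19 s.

-16 cm/s

Δv equals the area under the a-t graph; then v = v₀ + Δv.
0–6 s: ½(1 + -12)(6) = -33 cm/s
6–9 s: ½(-12 + 12)(3) = 0 cm/s
9–13 s: ½(12 + -4)(4) = 16 cm/s
13–19 s: ½(-4 + 6)(6) = 6 cm/s
Δv = -11 cm/s, so v(19) = -5 + (-11) = -16 cm/s.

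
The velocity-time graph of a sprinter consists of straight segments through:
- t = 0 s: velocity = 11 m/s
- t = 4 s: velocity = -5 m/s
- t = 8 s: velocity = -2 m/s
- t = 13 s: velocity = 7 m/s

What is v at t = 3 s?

On 0–4 s the graph is linear from 11 to -5 m/s: v(3) = 11 + (-5 − 11)·(3 − 0)/(4 − 0) = -1 m/s.

-1 m/s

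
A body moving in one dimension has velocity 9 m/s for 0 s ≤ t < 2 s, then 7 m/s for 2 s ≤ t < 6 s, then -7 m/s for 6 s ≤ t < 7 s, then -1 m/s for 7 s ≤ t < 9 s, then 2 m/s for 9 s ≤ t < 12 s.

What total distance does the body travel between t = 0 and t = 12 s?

Total distance travelled is ∫|v| dt — sum the magnitudes of each area piece.
0–2 s: |9| × 2 = 18 m
2–6 s: |7| × 4 = 28 m
6–7 s: |-7| × 1 = 7 m
7–9 s: |-1| × 2 = 2 m
9–12 s: |2| × 3 = 6 m
Total distance = 61 m

61 m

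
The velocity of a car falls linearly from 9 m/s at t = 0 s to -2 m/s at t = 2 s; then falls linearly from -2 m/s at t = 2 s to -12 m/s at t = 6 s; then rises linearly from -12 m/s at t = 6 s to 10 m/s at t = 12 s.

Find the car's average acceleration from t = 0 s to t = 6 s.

Average acceleration = Δv/Δt = (-12 − 9)/(6 − 0) = -3.5 m/s².

-3.5 m/s²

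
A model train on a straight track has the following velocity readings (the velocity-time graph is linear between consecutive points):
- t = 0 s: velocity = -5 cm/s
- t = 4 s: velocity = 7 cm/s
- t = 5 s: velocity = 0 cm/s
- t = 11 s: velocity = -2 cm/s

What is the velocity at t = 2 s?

1 cm/s

On 0–4 s the graph is linear from -5 to 7 cm/s: v(2) = -5 + (7 − -5)·(2 − 0)/(4 − 0) = 1 cm/s.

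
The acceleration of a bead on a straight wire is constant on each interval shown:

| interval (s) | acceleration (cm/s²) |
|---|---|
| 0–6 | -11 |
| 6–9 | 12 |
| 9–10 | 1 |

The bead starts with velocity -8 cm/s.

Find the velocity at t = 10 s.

-37 cm/s

Δv equals the area under the a-t graph; then v = v₀ + Δv.
0–6 s: -11 × 6 = -66 cm/s
6–9 s: 12 × 3 = 36 cm/s
9–10 s: 1 × 1 = 1 cm/s
Δv = -29 cm/s, so v(10) = -8 + (-29) = -37 cm/s.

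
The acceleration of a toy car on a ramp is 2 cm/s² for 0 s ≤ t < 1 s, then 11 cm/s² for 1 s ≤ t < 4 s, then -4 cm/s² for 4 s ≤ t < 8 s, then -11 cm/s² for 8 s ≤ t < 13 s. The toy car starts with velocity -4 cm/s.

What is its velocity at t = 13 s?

Δv equals the area under the a-t graph; then v = v₀ + Δv.
0–1 s: 2 × 1 = 2 cm/s
1–4 s: 11 × 3 = 33 cm/s
4–8 s: -4 × 4 = -16 cm/s
8–13 s: -11 × 5 = -55 cm/s
Δv = -36 cm/s, so v(13) = -4 + (-36) = -40 cm/s.

-40 cm/s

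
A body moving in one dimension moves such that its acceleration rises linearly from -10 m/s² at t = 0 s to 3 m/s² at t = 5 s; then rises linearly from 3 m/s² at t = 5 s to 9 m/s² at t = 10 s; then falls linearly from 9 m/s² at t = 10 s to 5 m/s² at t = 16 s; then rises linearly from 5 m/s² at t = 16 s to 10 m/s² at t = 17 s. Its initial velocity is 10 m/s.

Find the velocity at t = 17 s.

72 m/s

Δv equals the area under the a-t graph; then v = v₀ + Δv.
0–5 s: ½(-10 + 3)(5) = -17.5 m/s
5–10 s: ½(3 + 9)(5) = 30 m/s
10–16 s: ½(9 + 5)(6) = 42 m/s
16–17 s: ½(5 + 10)(1) = 7.5 m/s
Δv = 62 m/s, so v(17) = 10 + (62) = 72 m/s.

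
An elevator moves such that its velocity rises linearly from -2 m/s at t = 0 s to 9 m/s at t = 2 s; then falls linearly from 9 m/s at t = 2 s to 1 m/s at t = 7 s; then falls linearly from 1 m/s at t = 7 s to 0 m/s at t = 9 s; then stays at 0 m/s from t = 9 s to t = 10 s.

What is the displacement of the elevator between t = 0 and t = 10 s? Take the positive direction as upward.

33 m

Net displacement equals the area under the velocity-time graph (areas below the axis count negative).
0–2 s: ½(-2 + 9)(2) = 7 m
2–7 s: ½(9 + 1)(5) = 25 m
7–9 s: ½(1 + 0)(2) = 1 m
9–10 s: 0 × 1 = 0 m
Net displacement = 33 m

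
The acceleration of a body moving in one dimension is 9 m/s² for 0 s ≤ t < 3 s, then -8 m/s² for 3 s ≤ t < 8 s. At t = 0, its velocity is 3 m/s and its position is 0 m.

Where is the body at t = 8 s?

On each constant-a segment, Δv = aΔt and Δx = v₀Δt + ½aΔt²; chain segment to segment.
0–3 s: v starts 3 m/s; Δx = 3·3 + ½·9·3² = 49.5 m; v ends 30 m/s.
3–8 s: v starts 30 m/s; Δx = 30·5 + ½·-8·5² = 50 m; v ends -10 m/s.
x(8) = 0 + Σ Δx = 99.5 m.

99.5 m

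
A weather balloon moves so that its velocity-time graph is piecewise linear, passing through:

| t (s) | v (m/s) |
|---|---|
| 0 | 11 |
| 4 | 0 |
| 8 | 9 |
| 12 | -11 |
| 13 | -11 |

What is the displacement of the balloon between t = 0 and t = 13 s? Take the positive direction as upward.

Net displacement equals the area under the velocity-time graph (areas below the axis count negative).
0–4 s: ½(11 + 0)(4) = 22 m
4–8 s: ½(0 + 9)(4) = 18 m
8–12 s: ½(9 + -11)(4) = -4 m
12–13 s: -11 × 1 = -11 m
Net displacement = 25 m

25 m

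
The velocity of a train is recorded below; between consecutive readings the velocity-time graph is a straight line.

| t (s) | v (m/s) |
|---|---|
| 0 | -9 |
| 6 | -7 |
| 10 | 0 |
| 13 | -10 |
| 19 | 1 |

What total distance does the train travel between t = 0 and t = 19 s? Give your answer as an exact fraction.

Distance (not displacement) is the total path length: add the absolute areas under v-t.
0–6 s: |½(-9 + -7)(6)| = 48 m
6–10 s: |½(-7 + 0)(4)| = 14 m
10–13 s: |½(0 + -10)(3)| = 15 m
13–19 s: v = 0 at t = 203/11 s; triangle areas 300/11 + 3/11 = 303/11 m
Total distance = 1150/11 m

1150/11 m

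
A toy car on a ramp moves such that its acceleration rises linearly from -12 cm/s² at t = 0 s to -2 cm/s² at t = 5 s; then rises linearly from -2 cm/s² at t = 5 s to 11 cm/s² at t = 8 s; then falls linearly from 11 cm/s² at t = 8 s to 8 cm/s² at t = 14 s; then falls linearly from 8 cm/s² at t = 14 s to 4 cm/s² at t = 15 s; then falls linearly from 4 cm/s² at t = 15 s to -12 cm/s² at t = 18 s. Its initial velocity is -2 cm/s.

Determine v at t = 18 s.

Δv equals the area under the a-t graph; then v = v₀ + Δv.
0–5 s: ½(-12 + -2)(5) = -35 cm/s
5–8 s: ½(-2 + 11)(3) = 13.5 cm/s
8–14 s: ½(11 + 8)(6) = 57 cm/s
14–15 s: ½(8 + 4)(1) = 6 cm/s
15–18 s: ½(4 + -12)(3) = -12 cm/s
Δv = 29.5 cm/s, so v(18) = -2 + (29.5) = 27.5 cm/s.

27.5 cm/s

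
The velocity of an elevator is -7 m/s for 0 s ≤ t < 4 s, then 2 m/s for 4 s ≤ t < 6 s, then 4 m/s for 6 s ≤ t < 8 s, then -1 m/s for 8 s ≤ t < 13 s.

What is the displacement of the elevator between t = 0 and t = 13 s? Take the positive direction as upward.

-21 m

Net displacement equals the area under the velocity-time graph (areas below the axis count negative).
0–4 s: -7 × 4 = -28 m
4–6 s: 2 × 2 = 4 m
6–8 s: 4 × 2 = 8 m
8–13 s: -1 × 5 = -5 m
Net displacement = -21 m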